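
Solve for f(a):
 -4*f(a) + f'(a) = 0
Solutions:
 f(a) = C1*exp(4*a)


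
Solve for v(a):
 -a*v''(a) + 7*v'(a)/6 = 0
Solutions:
 v(a) = C1 + C2*a^(13/6)


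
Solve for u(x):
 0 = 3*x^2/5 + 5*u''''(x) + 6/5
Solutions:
 u(x) = C1 + C2*x + C3*x^2 + C4*x^3 - x^6/3000 - x^4/100


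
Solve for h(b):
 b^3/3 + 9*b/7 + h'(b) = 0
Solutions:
 h(b) = C1 - b^4/12 - 9*b^2/14


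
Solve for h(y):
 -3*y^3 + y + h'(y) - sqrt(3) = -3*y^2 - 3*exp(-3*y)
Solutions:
 h(y) = C1 + 3*y^4/4 - y^3 - y^2/2 + sqrt(3)*y + exp(-3*y)


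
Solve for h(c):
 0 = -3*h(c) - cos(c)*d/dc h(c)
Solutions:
 h(c) = C1*(sin(c) - 1)^(3/2)/(sin(c) + 1)^(3/2)


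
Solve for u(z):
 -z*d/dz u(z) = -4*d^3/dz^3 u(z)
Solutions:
 u(z) = C1 + Integral(C2*airyai(2^(1/3)*z/2) + C3*airybi(2^(1/3)*z/2), z)


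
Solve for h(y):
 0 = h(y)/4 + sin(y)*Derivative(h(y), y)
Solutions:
 h(y) = C1*(cos(y) + 1)^(1/8)/(cos(y) - 1)^(1/8)


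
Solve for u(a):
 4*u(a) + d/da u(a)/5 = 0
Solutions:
 u(a) = C1*exp(-20*a)


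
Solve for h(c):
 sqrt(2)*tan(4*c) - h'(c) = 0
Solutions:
 h(c) = C1 - sqrt(2)*log(cos(4*c))/4


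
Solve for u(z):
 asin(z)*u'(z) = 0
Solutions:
 u(z) = C1


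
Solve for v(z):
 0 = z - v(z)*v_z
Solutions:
 v(z) = -sqrt(C1 + z^2)
 v(z) = sqrt(C1 + z^2)


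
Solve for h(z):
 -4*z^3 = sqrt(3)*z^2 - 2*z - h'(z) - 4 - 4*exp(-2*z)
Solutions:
 h(z) = C1 + z^4 + sqrt(3)*z^3/3 - z^2 - 4*z + 2*exp(-2*z)


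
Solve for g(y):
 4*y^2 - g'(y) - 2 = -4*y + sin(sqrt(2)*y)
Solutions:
 g(y) = C1 + 4*y^3/3 + 2*y^2 - 2*y + sqrt(2)*cos(sqrt(2)*y)/2


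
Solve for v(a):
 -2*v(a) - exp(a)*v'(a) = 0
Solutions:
 v(a) = C1*exp(2*exp(-a))


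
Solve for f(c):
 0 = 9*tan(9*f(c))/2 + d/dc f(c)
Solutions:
 f(c) = -asin(C1*exp(-81*c/2))/9 + pi/9
 f(c) = asin(C1*exp(-81*c/2))/9


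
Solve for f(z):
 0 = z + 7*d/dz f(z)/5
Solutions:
 f(z) = C1 - 5*z^2/14


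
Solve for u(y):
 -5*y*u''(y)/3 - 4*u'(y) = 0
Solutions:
 u(y) = C1 + C2/y^(7/5)


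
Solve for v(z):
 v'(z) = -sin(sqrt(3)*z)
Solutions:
 v(z) = C1 + sqrt(3)*cos(sqrt(3)*z)/3


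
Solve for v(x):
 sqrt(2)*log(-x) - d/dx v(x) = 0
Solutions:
 v(x) = C1 + sqrt(2)*x*log(-x) - sqrt(2)*x


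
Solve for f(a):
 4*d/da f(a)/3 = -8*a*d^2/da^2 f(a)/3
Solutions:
 f(a) = C1 + C2*sqrt(a)


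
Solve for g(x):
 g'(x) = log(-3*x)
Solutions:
 g(x) = C1 + x*log(-x) + x*(-1 + log(3))


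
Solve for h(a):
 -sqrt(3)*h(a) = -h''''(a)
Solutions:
 h(a) = C1*exp(-3^(1/8)*a) + C2*exp(3^(1/8)*a) + C3*sin(3^(1/8)*a) + C4*cos(3^(1/8)*a)


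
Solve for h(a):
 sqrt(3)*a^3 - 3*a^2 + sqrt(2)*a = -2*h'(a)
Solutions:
 h(a) = C1 - sqrt(3)*a^4/8 + a^3/2 - sqrt(2)*a^2/4


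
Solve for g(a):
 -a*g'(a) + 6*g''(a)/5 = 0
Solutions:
 g(a) = C1 + C2*erfi(sqrt(15)*a/6)


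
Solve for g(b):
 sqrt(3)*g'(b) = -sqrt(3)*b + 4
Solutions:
 g(b) = C1 - b^2/2 + 4*sqrt(3)*b/3


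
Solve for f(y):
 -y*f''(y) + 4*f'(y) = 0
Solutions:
 f(y) = C1 + C2*y^5


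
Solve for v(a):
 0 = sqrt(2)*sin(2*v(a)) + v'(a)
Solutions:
 v(a) = pi - acos((-C1 - exp(4*sqrt(2)*a))/(C1 - exp(4*sqrt(2)*a)))/2
 v(a) = acos((-C1 - exp(4*sqrt(2)*a))/(C1 - exp(4*sqrt(2)*a)))/2


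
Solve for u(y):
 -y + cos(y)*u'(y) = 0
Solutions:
 u(y) = C1 + Integral(y/cos(y), y)


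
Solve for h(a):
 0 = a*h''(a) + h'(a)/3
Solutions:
 h(a) = C1 + C2*a^(2/3)


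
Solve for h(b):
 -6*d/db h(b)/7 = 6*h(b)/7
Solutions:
 h(b) = C1*exp(-b)


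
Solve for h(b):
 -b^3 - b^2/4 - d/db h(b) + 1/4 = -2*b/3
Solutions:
 h(b) = C1 - b^4/4 - b^3/12 + b^2/3 + b/4


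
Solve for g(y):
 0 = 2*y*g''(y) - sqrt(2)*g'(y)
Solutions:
 g(y) = C1 + C2*y^(sqrt(2)/2 + 1)


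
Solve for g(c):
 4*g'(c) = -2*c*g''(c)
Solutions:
 g(c) = C1 + C2/c


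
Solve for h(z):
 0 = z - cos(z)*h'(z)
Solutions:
 h(z) = C1 + Integral(z/cos(z), z)


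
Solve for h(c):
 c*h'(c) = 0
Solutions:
 h(c) = C1


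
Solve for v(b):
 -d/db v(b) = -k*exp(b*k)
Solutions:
 v(b) = C1 + exp(b*k)


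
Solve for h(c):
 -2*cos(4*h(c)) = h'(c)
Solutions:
 h(c) = -asin((C1 + exp(16*c))/(C1 - exp(16*c)))/4 + pi/4
 h(c) = asin((C1 + exp(16*c))/(C1 - exp(16*c)))/4


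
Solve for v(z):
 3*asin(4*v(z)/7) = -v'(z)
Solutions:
 Integral(1/asin(4*_y/7), (_y, v(z))) = C1 - 3*z


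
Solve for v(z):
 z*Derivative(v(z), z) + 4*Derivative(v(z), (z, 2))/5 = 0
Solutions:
 v(z) = C1 + C2*erf(sqrt(10)*z/4)


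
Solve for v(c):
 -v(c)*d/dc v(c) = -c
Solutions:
 v(c) = -sqrt(C1 + c^2)
 v(c) = sqrt(C1 + c^2)


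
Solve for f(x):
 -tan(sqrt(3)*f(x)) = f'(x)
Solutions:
 f(x) = sqrt(3)*(pi - asin(C1*exp(-sqrt(3)*x)))/3
 f(x) = sqrt(3)*asin(C1*exp(-sqrt(3)*x))/3


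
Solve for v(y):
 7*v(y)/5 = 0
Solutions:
 v(y) = 0


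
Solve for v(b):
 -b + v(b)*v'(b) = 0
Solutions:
 v(b) = -sqrt(C1 + b^2)
 v(b) = sqrt(C1 + b^2)


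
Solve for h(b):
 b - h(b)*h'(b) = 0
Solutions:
 h(b) = -sqrt(C1 + b^2)
 h(b) = sqrt(C1 + b^2)


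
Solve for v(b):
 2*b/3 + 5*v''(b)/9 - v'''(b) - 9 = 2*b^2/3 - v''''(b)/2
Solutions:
 v(b) = C1 + C2*b + b^4/10 + 13*b^3/25 + 2457*b^2/250 + (C3*sin(b/3) + C4*cos(b/3))*exp(b)


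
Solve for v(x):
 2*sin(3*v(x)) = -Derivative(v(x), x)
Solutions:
 v(x) = -acos((-C1 - exp(12*x))/(C1 - exp(12*x)))/3 + 2*pi/3
 v(x) = acos((-C1 - exp(12*x))/(C1 - exp(12*x)))/3


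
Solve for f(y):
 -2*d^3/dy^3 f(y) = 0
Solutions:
 f(y) = C1 + C2*y + C3*y^2


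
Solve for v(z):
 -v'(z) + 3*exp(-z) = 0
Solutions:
 v(z) = C1 - 3*exp(-z)


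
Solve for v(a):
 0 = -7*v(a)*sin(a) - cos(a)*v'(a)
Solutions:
 v(a) = C1*cos(a)^7


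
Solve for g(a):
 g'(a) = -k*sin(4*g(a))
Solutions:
 g(a) = -acos((-C1 - exp(8*a*k))/(C1 - exp(8*a*k)))/4 + pi/2
 g(a) = acos((-C1 - exp(8*a*k))/(C1 - exp(8*a*k)))/4


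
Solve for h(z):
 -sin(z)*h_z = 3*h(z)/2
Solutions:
 h(z) = C1*(cos(z) + 1)^(3/4)/(cos(z) - 1)^(3/4)


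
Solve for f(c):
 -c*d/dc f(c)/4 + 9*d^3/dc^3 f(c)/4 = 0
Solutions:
 f(c) = C1 + Integral(C2*airyai(3^(1/3)*c/3) + C3*airybi(3^(1/3)*c/3), c)


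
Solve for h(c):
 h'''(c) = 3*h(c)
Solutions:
 h(c) = C3*exp(3^(1/3)*c) + (C1*sin(3^(5/6)*c/2) + C2*cos(3^(5/6)*c/2))*exp(-3^(1/3)*c/2)


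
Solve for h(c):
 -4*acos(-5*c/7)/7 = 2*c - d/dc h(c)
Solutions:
 h(c) = C1 + c^2 + 4*c*acos(-5*c/7)/7 + 4*sqrt(49 - 25*c^2)/35


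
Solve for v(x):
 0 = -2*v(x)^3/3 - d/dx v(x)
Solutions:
 v(x) = -sqrt(6)*sqrt(-1/(C1 - 2*x))/2
 v(x) = sqrt(6)*sqrt(-1/(C1 - 2*x))/2


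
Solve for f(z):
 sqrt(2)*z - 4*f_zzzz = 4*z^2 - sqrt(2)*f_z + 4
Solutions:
 f(z) = C1 + C4*exp(sqrt(2)*z/2) + 2*sqrt(2)*z^3/3 - z^2/2 + 2*sqrt(2)*z + (C2*sin(sqrt(6)*z/4) + C3*cos(sqrt(6)*z/4))*exp(-sqrt(2)*z/4)


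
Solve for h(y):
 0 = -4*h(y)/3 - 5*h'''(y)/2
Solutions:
 h(y) = C3*exp(-2*15^(2/3)*y/15) + (C1*sin(3^(1/6)*5^(2/3)*y/5) + C2*cos(3^(1/6)*5^(2/3)*y/5))*exp(15^(2/3)*y/15)


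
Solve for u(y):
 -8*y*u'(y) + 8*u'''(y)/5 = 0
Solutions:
 u(y) = C1 + Integral(C2*airyai(5^(1/3)*y) + C3*airybi(5^(1/3)*y), y)


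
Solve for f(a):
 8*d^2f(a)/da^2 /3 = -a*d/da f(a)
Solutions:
 f(a) = C1 + C2*erf(sqrt(3)*a/4)


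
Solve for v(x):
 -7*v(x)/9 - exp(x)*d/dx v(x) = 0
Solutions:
 v(x) = C1*exp(7*exp(-x)/9)


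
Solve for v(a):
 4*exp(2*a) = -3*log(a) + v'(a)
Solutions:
 v(a) = C1 + 3*a*log(a) - 3*a + 2*exp(2*a)


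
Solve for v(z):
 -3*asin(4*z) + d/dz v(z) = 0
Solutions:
 v(z) = C1 + 3*z*asin(4*z) + 3*sqrt(1 - 16*z^2)/4


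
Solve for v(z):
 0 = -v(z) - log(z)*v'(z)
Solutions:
 v(z) = C1*exp(-li(z))


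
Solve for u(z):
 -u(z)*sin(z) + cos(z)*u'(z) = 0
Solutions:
 u(z) = C1/cos(z)


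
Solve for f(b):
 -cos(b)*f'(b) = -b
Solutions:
 f(b) = C1 + Integral(b/cos(b), b)


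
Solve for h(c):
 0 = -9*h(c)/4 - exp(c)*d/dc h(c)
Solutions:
 h(c) = C1*exp(9*exp(-c)/4)


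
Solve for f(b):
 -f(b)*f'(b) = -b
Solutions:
 f(b) = -sqrt(C1 + b^2)
 f(b) = sqrt(C1 + b^2)


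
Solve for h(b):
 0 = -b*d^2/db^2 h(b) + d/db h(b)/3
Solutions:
 h(b) = C1 + C2*b^(4/3)


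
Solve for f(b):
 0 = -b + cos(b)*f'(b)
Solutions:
 f(b) = C1 + Integral(b/cos(b), b)


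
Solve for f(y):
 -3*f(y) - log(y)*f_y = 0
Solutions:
 f(y) = C1*exp(-3*li(y))


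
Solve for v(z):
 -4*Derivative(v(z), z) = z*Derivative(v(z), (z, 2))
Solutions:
 v(z) = C1 + C2/z^3


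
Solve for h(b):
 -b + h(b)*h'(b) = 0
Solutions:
 h(b) = -sqrt(C1 + b^2)
 h(b) = sqrt(C1 + b^2)


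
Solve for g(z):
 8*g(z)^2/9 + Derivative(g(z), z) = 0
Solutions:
 g(z) = 9/(C1 + 8*z)


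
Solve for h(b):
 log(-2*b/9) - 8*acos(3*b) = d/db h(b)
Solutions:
 h(b) = C1 + b*log(-b) - 8*b*acos(3*b) - 2*b*log(3) - b + b*log(2) + 8*sqrt(1 - 9*b^2)/3


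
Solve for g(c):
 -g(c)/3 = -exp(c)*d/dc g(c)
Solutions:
 g(c) = C1*exp(-exp(-c)/3)


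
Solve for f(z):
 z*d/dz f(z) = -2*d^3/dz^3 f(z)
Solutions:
 f(z) = C1 + Integral(C2*airyai(-2^(2/3)*z/2) + C3*airybi(-2^(2/3)*z/2), z)


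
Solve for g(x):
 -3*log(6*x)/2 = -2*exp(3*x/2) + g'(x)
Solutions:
 g(x) = C1 - 3*x*log(x)/2 + 3*x*(1 - log(6))/2 + 4*exp(3*x/2)/3


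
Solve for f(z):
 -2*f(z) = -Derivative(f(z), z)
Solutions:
 f(z) = C1*exp(2*z)


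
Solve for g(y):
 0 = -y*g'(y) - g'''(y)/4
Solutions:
 g(y) = C1 + Integral(C2*airyai(-2^(2/3)*y) + C3*airybi(-2^(2/3)*y), y)


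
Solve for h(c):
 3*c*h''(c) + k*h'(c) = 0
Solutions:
 h(c) = C1 + c^(1 - re(k)/3)*(C2*sin(log(c)*Abs(im(k))/3) + C3*cos(log(c)*im(k)/3))


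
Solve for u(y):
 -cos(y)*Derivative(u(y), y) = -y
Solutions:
 u(y) = C1 + Integral(y/cos(y), y)


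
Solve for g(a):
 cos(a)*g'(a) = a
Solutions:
 g(a) = C1 + Integral(a/cos(a), a)


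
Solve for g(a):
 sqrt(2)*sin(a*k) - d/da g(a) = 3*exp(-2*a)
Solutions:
 g(a) = C1 + 3*exp(-2*a)/2 - sqrt(2)*cos(a*k)/k


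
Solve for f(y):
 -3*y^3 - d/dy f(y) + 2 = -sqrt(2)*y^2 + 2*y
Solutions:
 f(y) = C1 - 3*y^4/4 + sqrt(2)*y^3/3 - y^2 + 2*y


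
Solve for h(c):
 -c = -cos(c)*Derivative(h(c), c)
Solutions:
 h(c) = C1 + Integral(c/cos(c), c)


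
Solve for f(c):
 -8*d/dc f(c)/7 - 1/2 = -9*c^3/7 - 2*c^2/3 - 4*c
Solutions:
 f(c) = C1 + 9*c^4/32 + 7*c^3/36 + 7*c^2/4 - 7*c/16


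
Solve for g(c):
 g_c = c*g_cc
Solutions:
 g(c) = C1 + C2*c^2


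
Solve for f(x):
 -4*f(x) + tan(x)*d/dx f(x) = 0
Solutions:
 f(x) = C1*sin(x)^4


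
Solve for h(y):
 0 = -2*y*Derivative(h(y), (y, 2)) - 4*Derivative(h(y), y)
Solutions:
 h(y) = C1 + C2/y


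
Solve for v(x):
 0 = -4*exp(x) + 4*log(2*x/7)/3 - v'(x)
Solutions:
 v(x) = C1 + 4*x*log(x)/3 + 4*x*(-log(7) - 1 + log(2))/3 - 4*exp(x)


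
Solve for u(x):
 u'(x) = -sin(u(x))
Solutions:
 u(x) = -acos((-C1 - exp(2*x))/(C1 - exp(2*x))) + 2*pi
 u(x) = acos((-C1 - exp(2*x))/(C1 - exp(2*x)))


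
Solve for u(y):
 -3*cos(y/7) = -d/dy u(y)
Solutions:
 u(y) = C1 + 21*sin(y/7)


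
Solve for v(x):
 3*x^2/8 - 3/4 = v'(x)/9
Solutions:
 v(x) = C1 + 9*x^3/8 - 27*x/4


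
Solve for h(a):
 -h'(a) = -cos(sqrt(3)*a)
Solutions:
 h(a) = C1 + sqrt(3)*sin(sqrt(3)*a)/3


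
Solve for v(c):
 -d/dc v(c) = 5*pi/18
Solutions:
 v(c) = C1 - 5*pi*c/18


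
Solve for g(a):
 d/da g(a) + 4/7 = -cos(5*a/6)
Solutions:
 g(a) = C1 - 4*a/7 - 6*sin(5*a/6)/5


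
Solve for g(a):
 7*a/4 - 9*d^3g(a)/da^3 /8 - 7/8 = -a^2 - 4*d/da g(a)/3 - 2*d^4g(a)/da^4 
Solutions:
 g(a) = C1 + C2*exp(a*(27*3^(1/3)/(64*sqrt(3934) + 4015)^(1/3) + 18 + 3^(2/3)*(64*sqrt(3934) + 4015)^(1/3))/96)*sin(3^(1/6)*a*(-(64*sqrt(3934) + 4015)^(1/3) + 9*3^(2/3)/(64*sqrt(3934) + 4015)^(1/3))/32) + C3*exp(a*(27*3^(1/3)/(64*sqrt(3934) + 4015)^(1/3) + 18 + 3^(2/3)*(64*sqrt(3934) + 4015)^(1/3))/96)*cos(3^(1/6)*a*(-(64*sqrt(3934) + 4015)^(1/3) + 9*3^(2/3)/(64*sqrt(3934) + 4015)^(1/3))/32) + C4*exp(a*(-3^(2/3)*(64*sqrt(3934) + 4015)^(1/3) - 27*3^(1/3)/(64*sqrt(3934) + 4015)^(1/3) + 9)/48) - a^3/4 - 21*a^2/32 - 39*a/64


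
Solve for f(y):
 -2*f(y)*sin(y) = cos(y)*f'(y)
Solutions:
 f(y) = C1*cos(y)^2


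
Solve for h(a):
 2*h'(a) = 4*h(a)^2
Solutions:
 h(a) = -1/(C1 + 2*a)


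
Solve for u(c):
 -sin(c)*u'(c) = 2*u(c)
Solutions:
 u(c) = C1*(cos(c) + 1)/(cos(c) - 1)


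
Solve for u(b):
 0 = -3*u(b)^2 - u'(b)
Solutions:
 u(b) = 1/(C1 + 3*b)


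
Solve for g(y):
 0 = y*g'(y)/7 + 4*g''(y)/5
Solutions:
 g(y) = C1 + C2*erf(sqrt(70)*y/28)


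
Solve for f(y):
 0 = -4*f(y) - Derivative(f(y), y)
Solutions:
 f(y) = C1*exp(-4*y)


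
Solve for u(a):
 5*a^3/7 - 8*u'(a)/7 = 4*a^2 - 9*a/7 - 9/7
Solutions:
 u(a) = C1 + 5*a^4/32 - 7*a^3/6 + 9*a^2/16 + 9*a/8


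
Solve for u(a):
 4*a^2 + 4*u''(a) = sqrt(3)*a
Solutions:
 u(a) = C1 + C2*a - a^4/12 + sqrt(3)*a^3/24


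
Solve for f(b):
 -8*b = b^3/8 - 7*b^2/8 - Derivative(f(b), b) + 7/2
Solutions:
 f(b) = C1 + b^4/32 - 7*b^3/24 + 4*b^2 + 7*b/2


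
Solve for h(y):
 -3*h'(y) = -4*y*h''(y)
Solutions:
 h(y) = C1 + C2*y^(7/4)


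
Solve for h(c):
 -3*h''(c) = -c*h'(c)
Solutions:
 h(c) = C1 + C2*erfi(sqrt(6)*c/6)


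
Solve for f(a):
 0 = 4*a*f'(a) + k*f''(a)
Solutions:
 f(a) = C1 + C2*sqrt(k)*erf(sqrt(2)*a*sqrt(1/k))


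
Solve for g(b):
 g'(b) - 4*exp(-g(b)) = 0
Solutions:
 g(b) = log(C1 + 4*b)


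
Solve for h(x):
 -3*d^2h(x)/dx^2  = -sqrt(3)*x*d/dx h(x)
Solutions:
 h(x) = C1 + C2*erfi(sqrt(2)*3^(3/4)*x/6)


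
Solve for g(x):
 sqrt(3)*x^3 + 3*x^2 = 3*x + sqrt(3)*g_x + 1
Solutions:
 g(x) = C1 + x^4/4 + sqrt(3)*x^3/3 - sqrt(3)*x^2/2 - sqrt(3)*x/3


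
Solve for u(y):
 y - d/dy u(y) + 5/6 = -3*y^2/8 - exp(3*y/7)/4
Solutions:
 u(y) = C1 + y^3/8 + y^2/2 + 5*y/6 + 7*exp(3*y/7)/12


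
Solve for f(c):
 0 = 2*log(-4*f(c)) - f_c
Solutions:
 -Integral(1/(log(-_y) + 2*log(2)), (_y, f(c)))/2 = C1 - c


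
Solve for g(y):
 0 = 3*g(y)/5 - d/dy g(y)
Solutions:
 g(y) = C1*exp(3*y/5)


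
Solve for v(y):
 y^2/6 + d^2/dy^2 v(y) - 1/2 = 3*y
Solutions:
 v(y) = C1 + C2*y - y^4/72 + y^3/2 + y^2/4


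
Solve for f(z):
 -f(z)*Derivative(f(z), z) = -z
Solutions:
 f(z) = -sqrt(C1 + z^2)
 f(z) = sqrt(C1 + z^2)


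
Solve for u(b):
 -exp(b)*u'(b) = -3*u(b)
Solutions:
 u(b) = C1*exp(-3*exp(-b))


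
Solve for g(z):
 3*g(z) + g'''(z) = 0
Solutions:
 g(z) = C3*exp(-3^(1/3)*z) + (C1*sin(3^(5/6)*z/2) + C2*cos(3^(5/6)*z/2))*exp(3^(1/3)*z/2)


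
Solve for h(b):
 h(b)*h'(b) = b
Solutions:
 h(b) = -sqrt(C1 + b^2)
 h(b) = sqrt(C1 + b^2)


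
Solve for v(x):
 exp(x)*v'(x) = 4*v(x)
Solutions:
 v(x) = C1*exp(-4*exp(-x))


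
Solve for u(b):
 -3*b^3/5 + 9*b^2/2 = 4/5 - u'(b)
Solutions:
 u(b) = C1 + 3*b^4/20 - 3*b^3/2 + 4*b/5


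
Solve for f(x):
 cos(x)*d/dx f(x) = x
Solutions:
 f(x) = C1 + Integral(x/cos(x), x)


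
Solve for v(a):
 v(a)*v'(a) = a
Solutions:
 v(a) = -sqrt(C1 + a^2)
 v(a) = sqrt(C1 + a^2)


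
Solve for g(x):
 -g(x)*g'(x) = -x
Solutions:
 g(x) = -sqrt(C1 + x^2)
 g(x) = sqrt(C1 + x^2)


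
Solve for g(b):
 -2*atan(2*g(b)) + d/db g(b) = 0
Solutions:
 Integral(1/atan(2*_y), (_y, g(b))) = C1 + 2*b


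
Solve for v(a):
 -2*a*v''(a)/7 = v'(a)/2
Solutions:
 v(a) = C1 + C2/a^(3/4)


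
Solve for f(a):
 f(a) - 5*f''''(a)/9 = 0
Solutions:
 f(a) = C1*exp(-sqrt(3)*5^(3/4)*a/5) + C2*exp(sqrt(3)*5^(3/4)*a/5) + C3*sin(sqrt(3)*5^(3/4)*a/5) + C4*cos(sqrt(3)*5^(3/4)*a/5)


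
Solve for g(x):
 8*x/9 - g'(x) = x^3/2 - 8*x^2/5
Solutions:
 g(x) = C1 - x^4/8 + 8*x^3/15 + 4*x^2/9


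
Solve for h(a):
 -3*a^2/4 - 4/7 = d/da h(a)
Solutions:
 h(a) = C1 - a^3/4 - 4*a/7


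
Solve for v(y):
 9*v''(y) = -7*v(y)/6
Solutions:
 v(y) = C1*sin(sqrt(42)*y/18) + C2*cos(sqrt(42)*y/18)


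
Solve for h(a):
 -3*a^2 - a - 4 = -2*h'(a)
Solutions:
 h(a) = C1 + a^3/2 + a^2/4 + 2*a


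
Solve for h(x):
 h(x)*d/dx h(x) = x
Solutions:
 h(x) = -sqrt(C1 + x^2)
 h(x) = sqrt(C1 + x^2)


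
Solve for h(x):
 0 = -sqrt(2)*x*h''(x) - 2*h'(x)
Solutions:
 h(x) = C1 + C2*x^(1 - sqrt(2))


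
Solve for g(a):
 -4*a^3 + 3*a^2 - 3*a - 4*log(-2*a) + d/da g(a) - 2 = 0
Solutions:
 g(a) = C1 + a^4 - a^3 + 3*a^2/2 + 4*a*log(-a) + 2*a*(-1 + 2*log(2))


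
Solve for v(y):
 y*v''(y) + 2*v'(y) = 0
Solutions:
 v(y) = C1 + C2/y


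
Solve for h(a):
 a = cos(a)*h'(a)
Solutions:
 h(a) = C1 + Integral(a/cos(a), a)


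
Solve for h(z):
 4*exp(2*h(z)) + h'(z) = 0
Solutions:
 h(z) = log(-sqrt(-1/(C1 - 4*z))) - log(2)/2
 h(z) = log(-1/(C1 - 4*z))/2 - log(2)/2


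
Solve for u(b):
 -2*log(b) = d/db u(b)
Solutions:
 u(b) = C1 - 2*b*log(b) + 2*b


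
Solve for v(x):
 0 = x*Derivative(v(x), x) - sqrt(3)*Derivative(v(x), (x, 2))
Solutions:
 v(x) = C1 + C2*erfi(sqrt(2)*3^(3/4)*x/6)


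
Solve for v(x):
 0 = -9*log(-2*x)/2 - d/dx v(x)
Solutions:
 v(x) = C1 - 9*x*log(-x)/2 + 9*x*(1 - log(2))/2


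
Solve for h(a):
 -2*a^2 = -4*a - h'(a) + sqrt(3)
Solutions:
 h(a) = C1 + 2*a^3/3 - 2*a^2 + sqrt(3)*a


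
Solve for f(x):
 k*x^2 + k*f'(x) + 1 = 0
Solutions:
 f(x) = C1 - x^3/3 - x/k


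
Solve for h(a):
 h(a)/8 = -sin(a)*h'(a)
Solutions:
 h(a) = C1*(cos(a) + 1)^(1/16)/(cos(a) - 1)^(1/16)


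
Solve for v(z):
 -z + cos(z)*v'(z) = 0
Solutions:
 v(z) = C1 + Integral(z/cos(z), z)


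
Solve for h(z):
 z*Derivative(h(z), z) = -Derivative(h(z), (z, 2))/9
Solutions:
 h(z) = C1 + C2*erf(3*sqrt(2)*z/2)


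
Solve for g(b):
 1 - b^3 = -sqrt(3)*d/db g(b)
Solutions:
 g(b) = C1 + sqrt(3)*b^4/12 - sqrt(3)*b/3


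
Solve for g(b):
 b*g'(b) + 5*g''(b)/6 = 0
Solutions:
 g(b) = C1 + C2*erf(sqrt(15)*b/5)


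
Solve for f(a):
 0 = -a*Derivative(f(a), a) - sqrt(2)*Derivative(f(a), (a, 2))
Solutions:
 f(a) = C1 + C2*erf(2^(1/4)*a/2)


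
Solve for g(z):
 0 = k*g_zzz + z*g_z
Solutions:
 g(z) = C1 + Integral(C2*airyai(z*(-1/k)^(1/3)) + C3*airybi(z*(-1/k)^(1/3)), z)


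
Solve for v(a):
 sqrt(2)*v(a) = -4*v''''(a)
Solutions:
 v(a) = (C1*sin(2^(1/8)*a/2) + C2*cos(2^(1/8)*a/2))*exp(-2^(1/8)*a/2) + (C3*sin(2^(1/8)*a/2) + C4*cos(2^(1/8)*a/2))*exp(2^(1/8)*a/2)


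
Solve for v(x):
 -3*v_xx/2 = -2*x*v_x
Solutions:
 v(x) = C1 + C2*erfi(sqrt(6)*x/3)


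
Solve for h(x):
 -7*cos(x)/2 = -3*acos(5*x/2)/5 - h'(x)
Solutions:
 h(x) = C1 - 3*x*acos(5*x/2)/5 + 3*sqrt(4 - 25*x^2)/25 + 7*sin(x)/2


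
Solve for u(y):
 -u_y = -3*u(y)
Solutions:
 u(y) = C1*exp(3*y)


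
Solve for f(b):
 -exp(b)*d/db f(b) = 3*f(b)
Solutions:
 f(b) = C1*exp(3*exp(-b))


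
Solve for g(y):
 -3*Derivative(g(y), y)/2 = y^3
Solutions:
 g(y) = C1 - y^4/6


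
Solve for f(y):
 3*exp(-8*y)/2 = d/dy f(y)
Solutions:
 f(y) = C1 - 3*exp(-8*y)/16


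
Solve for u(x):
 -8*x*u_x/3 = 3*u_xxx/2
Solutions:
 u(x) = C1 + Integral(C2*airyai(-2*6^(1/3)*x/3) + C3*airybi(-2*6^(1/3)*x/3), x)


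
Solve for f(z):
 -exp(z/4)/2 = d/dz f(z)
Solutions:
 f(z) = C1 - 2*exp(z/4)


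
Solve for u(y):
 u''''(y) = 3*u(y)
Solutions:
 u(y) = C1*exp(-3^(1/4)*y) + C2*exp(3^(1/4)*y) + C3*sin(3^(1/4)*y) + C4*cos(3^(1/4)*y)


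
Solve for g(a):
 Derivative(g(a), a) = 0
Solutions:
 g(a) = C1


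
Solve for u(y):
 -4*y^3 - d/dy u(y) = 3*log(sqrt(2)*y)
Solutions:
 u(y) = C1 - y^4 - 3*y*log(y) - 3*y*log(2)/2 + 3*y


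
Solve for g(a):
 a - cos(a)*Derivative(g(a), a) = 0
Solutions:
 g(a) = C1 + Integral(a/cos(a), a)


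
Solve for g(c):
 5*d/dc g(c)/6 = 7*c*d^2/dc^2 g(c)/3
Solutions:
 g(c) = C1 + C2*c^(19/14)


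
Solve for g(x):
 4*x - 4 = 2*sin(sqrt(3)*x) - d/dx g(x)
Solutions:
 g(x) = C1 - 2*x^2 + 4*x - 2*sqrt(3)*cos(sqrt(3)*x)/3


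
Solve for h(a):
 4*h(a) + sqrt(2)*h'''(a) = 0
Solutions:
 h(a) = C3*exp(-sqrt(2)*a) + (C1*sin(sqrt(6)*a/2) + C2*cos(sqrt(6)*a/2))*exp(sqrt(2)*a/2)


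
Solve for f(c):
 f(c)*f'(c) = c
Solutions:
 f(c) = -sqrt(C1 + c^2)
 f(c) = sqrt(C1 + c^2)


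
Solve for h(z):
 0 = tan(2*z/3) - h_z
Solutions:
 h(z) = C1 - 3*log(cos(2*z/3))/2


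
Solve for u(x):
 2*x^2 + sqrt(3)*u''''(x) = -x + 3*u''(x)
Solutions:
 u(x) = C1 + C2*x + C3*exp(-3^(1/4)*x) + C4*exp(3^(1/4)*x) + x^4/18 + x^3/18 + 2*sqrt(3)*x^2/9


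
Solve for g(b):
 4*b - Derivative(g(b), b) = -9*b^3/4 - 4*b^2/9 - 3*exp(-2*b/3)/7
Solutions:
 g(b) = C1 + 9*b^4/16 + 4*b^3/27 + 2*b^2 - 9*exp(-2*b/3)/14


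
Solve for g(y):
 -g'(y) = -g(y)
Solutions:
 g(y) = C1*exp(y)


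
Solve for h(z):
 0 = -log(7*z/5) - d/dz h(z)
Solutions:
 h(z) = C1 - z*log(z) + z*log(5/7) + z


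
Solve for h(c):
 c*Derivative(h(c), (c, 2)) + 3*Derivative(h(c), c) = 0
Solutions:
 h(c) = C1 + C2/c^2


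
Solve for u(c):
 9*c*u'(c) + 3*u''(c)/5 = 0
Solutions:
 u(c) = C1 + C2*erf(sqrt(30)*c/2)


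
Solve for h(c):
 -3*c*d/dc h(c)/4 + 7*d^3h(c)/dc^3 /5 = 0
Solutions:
 h(c) = C1 + Integral(C2*airyai(1470^(1/3)*c/14) + C3*airybi(1470^(1/3)*c/14), c)


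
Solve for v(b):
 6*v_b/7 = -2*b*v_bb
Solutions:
 v(b) = C1 + C2*b^(4/7)


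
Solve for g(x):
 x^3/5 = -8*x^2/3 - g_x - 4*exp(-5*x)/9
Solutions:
 g(x) = C1 - x^4/20 - 8*x^3/9 + 4*exp(-5*x)/45


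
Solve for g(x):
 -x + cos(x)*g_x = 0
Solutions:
 g(x) = C1 + Integral(x/cos(x), x)


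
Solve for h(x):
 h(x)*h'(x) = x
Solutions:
 h(x) = -sqrt(C1 + x^2)
 h(x) = sqrt(C1 + x^2)


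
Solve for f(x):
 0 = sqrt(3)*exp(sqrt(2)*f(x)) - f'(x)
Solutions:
 f(x) = sqrt(2)*(2*log(-1/(C1 + sqrt(3)*x)) - log(2))/4


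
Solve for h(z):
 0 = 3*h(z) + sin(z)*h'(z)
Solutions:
 h(z) = C1*(cos(z) + 1)^(3/2)/(cos(z) - 1)^(3/2)


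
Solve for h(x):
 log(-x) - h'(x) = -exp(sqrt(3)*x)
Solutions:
 h(x) = C1 + x*log(-x) - x + sqrt(3)*exp(sqrt(3)*x)/3


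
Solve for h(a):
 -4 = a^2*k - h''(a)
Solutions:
 h(a) = C1 + C2*a + a^4*k/12 + 2*a^2


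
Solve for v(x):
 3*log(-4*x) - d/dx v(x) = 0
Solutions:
 v(x) = C1 + 3*x*log(-x) + 3*x*(-1 + 2*log(2))


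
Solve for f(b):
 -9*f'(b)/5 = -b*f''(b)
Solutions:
 f(b) = C1 + C2*b^(14/5)


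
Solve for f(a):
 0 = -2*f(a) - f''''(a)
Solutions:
 f(a) = (C1*sin(2^(3/4)*a/2) + C2*cos(2^(3/4)*a/2))*exp(-2^(3/4)*a/2) + (C3*sin(2^(3/4)*a/2) + C4*cos(2^(3/4)*a/2))*exp(2^(3/4)*a/2)


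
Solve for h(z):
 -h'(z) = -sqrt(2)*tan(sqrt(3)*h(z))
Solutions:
 h(z) = sqrt(3)*(pi - asin(C1*exp(sqrt(6)*z)))/3
 h(z) = sqrt(3)*asin(C1*exp(sqrt(6)*z))/3


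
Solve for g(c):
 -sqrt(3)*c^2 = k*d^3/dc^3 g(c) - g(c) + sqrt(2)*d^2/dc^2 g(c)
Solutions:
 g(c) = C1*exp(-c*((sqrt(((-27 + 4*sqrt(2)/k^2)^2 - 32/k^4)/k^2)/2 - 27/(2*k) + 2*sqrt(2)/k^3)^(1/3) + sqrt(2)/k + 2/(k^2*(sqrt(((-27 + 4*sqrt(2)/k^2)^2 - 32/k^4)/k^2)/2 - 27/(2*k) + 2*sqrt(2)/k^3)^(1/3)))/3) + C2*exp(c*((sqrt(((-27 + 4*sqrt(2)/k^2)^2 - 32/k^4)/k^2)/2 - 27/(2*k) + 2*sqrt(2)/k^3)^(1/3) - sqrt(3)*I*(sqrt(((-27 + 4*sqrt(2)/k^2)^2 - 32/k^4)/k^2)/2 - 27/(2*k) + 2*sqrt(2)/k^3)^(1/3) - 2*sqrt(2)/k - 8/(k^2*(-1 + sqrt(3)*I)*(sqrt(((-27 + 4*sqrt(2)/k^2)^2 - 32/k^4)/k^2)/2 - 27/(2*k) + 2*sqrt(2)/k^3)^(1/3)))/6) + C3*exp(c*((sqrt(((-27 + 4*sqrt(2)/k^2)^2 - 32/k^4)/k^2)/2 - 27/(2*k) + 2*sqrt(2)/k^3)^(1/3) + sqrt(3)*I*(sqrt(((-27 + 4*sqrt(2)/k^2)^2 - 32/k^4)/k^2)/2 - 27/(2*k) + 2*sqrt(2)/k^3)^(1/3) - 2*sqrt(2)/k + 8/(k^2*(1 + sqrt(3)*I)*(sqrt(((-27 + 4*sqrt(2)/k^2)^2 - 32/k^4)/k^2)/2 - 27/(2*k) + 2*sqrt(2)/k^3)^(1/3)))/6) + sqrt(3)*c^2 + 2*sqrt(6)


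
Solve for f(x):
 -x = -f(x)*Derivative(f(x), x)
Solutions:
 f(x) = -sqrt(C1 + x^2)
 f(x) = sqrt(C1 + x^2)


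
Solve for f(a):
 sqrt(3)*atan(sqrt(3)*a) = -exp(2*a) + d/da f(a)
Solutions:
 f(a) = C1 + sqrt(3)*(a*atan(sqrt(3)*a) - sqrt(3)*log(3*a^2 + 1)/6) + exp(2*a)/2


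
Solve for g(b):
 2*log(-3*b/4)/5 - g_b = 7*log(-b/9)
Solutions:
 g(b) = C1 - 33*b*log(-b)/5 + b*(-4*log(2) + 33 + 72*log(3))/5


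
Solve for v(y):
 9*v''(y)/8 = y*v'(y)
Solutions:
 v(y) = C1 + C2*erfi(2*y/3)


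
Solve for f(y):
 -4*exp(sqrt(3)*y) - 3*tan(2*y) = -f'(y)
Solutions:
 f(y) = C1 + 4*sqrt(3)*exp(sqrt(3)*y)/3 - 3*log(cos(2*y))/2


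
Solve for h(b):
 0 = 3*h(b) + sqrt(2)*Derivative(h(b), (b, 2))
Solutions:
 h(b) = C1*sin(2^(3/4)*sqrt(3)*b/2) + C2*cos(2^(3/4)*sqrt(3)*b/2)


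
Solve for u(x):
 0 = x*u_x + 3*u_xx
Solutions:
 u(x) = C1 + C2*erf(sqrt(6)*x/6)


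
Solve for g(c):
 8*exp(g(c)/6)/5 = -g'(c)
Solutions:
 g(c) = 6*log(1/(C1 + 8*c)) + 6*log(30)


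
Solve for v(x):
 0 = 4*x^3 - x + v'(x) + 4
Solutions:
 v(x) = C1 - x^4 + x^2/2 - 4*x


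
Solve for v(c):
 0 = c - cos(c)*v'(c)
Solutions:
 v(c) = C1 + Integral(c/cos(c), c)


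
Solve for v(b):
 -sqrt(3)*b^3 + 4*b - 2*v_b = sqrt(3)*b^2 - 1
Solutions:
 v(b) = C1 - sqrt(3)*b^4/8 - sqrt(3)*b^3/6 + b^2 + b/2


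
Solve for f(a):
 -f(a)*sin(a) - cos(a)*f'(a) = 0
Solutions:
 f(a) = C1*cos(a)


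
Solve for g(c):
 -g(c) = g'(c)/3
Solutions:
 g(c) = C1*exp(-3*c)


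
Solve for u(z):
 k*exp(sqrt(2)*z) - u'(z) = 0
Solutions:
 u(z) = C1 + sqrt(2)*k*exp(sqrt(2)*z)/2


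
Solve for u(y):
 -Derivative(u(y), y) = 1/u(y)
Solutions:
 u(y) = -sqrt(C1 - 2*y)
 u(y) = sqrt(C1 - 2*y)


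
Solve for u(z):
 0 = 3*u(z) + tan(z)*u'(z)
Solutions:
 u(z) = C1/sin(z)^3


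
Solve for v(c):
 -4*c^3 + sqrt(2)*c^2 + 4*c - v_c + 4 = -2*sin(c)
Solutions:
 v(c) = C1 - c^4 + sqrt(2)*c^3/3 + 2*c^2 + 4*c - 2*cos(c)


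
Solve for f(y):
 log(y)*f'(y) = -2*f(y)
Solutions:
 f(y) = C1*exp(-2*li(y))


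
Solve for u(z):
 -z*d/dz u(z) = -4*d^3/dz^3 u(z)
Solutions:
 u(z) = C1 + Integral(C2*airyai(2^(1/3)*z/2) + C3*airybi(2^(1/3)*z/2), z)


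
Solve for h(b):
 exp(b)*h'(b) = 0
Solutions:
 h(b) = C1


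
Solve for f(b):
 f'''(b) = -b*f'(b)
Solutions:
 f(b) = C1 + Integral(C2*airyai(-b) + C3*airybi(-b), b)


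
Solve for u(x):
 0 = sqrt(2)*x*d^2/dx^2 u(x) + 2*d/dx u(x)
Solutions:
 u(x) = C1 + C2*x^(1 - sqrt(2))


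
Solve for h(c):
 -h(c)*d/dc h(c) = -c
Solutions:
 h(c) = -sqrt(C1 + c^2)
 h(c) = sqrt(C1 + c^2)


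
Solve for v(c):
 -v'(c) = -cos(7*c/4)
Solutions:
 v(c) = C1 + 4*sin(7*c/4)/7


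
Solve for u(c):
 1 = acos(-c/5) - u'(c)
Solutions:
 u(c) = C1 + c*acos(-c/5) - c + sqrt(25 - c^2)


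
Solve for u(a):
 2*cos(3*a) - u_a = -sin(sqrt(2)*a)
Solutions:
 u(a) = C1 + 2*sin(3*a)/3 - sqrt(2)*cos(sqrt(2)*a)/2


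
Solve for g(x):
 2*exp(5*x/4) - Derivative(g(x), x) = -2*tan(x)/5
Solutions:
 g(x) = C1 + 8*exp(5*x/4)/5 - 2*log(cos(x))/5


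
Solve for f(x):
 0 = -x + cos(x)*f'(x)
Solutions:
 f(x) = C1 + Integral(x/cos(x), x)


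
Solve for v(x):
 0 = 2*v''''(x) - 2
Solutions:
 v(x) = C1 + C2*x + C3*x^2 + C4*x^3 + x^4/24


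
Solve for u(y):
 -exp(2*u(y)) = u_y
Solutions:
 u(y) = log(-sqrt(-1/(C1 - y))) - log(2)/2
 u(y) = log(-1/(C1 - y))/2 - log(2)/2


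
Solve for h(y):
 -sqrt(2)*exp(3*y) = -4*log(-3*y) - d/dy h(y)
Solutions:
 h(y) = C1 - 4*y*log(-y) + 4*y*(1 - log(3)) + sqrt(2)*exp(3*y)/3


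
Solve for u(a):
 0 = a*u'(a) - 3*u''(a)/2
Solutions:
 u(a) = C1 + C2*erfi(sqrt(3)*a/3)


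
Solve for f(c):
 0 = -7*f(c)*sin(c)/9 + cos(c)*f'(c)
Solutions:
 f(c) = C1/cos(c)^(7/9)


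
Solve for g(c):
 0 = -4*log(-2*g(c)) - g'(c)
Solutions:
 Integral(1/(log(-_y) + log(2)), (_y, g(c)))/4 = C1 - c


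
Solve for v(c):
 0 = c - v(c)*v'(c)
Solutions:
 v(c) = -sqrt(C1 + c^2)
 v(c) = sqrt(C1 + c^2)


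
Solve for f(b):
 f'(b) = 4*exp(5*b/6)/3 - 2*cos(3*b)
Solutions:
 f(b) = C1 + 8*exp(5*b/6)/5 - 2*sin(3*b)/3


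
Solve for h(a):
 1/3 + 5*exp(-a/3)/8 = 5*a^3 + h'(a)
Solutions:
 h(a) = C1 - 5*a^4/4 + a/3 - 15*exp(-a/3)/8


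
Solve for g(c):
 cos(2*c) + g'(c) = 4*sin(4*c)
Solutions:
 g(c) = C1 - sin(2*c)/2 - cos(4*c)


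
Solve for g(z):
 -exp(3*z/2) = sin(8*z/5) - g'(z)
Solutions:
 g(z) = C1 + 2*exp(3*z/2)/3 - 5*cos(8*z/5)/8


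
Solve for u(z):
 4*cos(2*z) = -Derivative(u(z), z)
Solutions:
 u(z) = C1 - 2*sin(2*z)


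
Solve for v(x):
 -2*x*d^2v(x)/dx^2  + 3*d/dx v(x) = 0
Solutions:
 v(x) = C1 + C2*x^(5/2)


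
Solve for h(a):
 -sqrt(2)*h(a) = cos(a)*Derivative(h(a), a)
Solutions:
 h(a) = C1*(sin(a) - 1)^(sqrt(2)/2)/(sin(a) + 1)^(sqrt(2)/2)


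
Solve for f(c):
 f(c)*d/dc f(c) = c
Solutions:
 f(c) = -sqrt(C1 + c^2)
 f(c) = sqrt(C1 + c^2)


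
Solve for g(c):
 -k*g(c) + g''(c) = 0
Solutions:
 g(c) = C1*exp(-c*sqrt(k)) + C2*exp(c*sqrt(k))


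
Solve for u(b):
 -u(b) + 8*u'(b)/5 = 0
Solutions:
 u(b) = C1*exp(5*b/8)


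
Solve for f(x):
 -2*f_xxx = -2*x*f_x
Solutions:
 f(x) = C1 + Integral(C2*airyai(x) + C3*airybi(x), x)


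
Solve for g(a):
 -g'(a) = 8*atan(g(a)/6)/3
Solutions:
 Integral(1/atan(_y/6), (_y, g(a))) = C1 - 8*a/3


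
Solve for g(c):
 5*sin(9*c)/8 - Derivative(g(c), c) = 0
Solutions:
 g(c) = C1 - 5*cos(9*c)/72


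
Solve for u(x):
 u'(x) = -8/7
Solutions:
 u(x) = C1 - 8*x/7


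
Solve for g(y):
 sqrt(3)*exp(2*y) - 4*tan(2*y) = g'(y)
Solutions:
 g(y) = C1 + sqrt(3)*exp(2*y)/2 + 2*log(cos(2*y))


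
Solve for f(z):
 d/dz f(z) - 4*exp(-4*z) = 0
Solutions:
 f(z) = C1 - exp(-4*z)


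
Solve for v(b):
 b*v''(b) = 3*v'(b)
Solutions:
 v(b) = C1 + C2*b^4


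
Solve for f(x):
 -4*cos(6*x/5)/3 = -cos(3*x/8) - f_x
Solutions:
 f(x) = C1 - 8*sin(3*x/8)/3 + 10*sin(6*x/5)/9


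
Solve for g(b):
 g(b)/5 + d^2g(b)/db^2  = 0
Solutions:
 g(b) = C1*sin(sqrt(5)*b/5) + C2*cos(sqrt(5)*b/5)


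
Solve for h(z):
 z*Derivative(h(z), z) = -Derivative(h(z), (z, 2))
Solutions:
 h(z) = C1 + C2*erf(sqrt(2)*z/2)


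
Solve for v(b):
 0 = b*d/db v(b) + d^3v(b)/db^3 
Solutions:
 v(b) = C1 + Integral(C2*airyai(-b) + C3*airybi(-b), b)


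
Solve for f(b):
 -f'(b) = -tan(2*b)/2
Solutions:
 f(b) = C1 - log(cos(2*b))/4


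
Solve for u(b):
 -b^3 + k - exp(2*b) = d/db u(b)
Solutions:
 u(b) = C1 - b^4/4 + b*k - exp(2*b)/2


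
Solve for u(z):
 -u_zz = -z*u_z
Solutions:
 u(z) = C1 + C2*erfi(sqrt(2)*z/2)


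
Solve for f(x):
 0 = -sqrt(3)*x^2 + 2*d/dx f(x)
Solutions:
 f(x) = C1 + sqrt(3)*x^3/6


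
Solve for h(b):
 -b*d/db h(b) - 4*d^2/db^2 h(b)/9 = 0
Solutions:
 h(b) = C1 + C2*erf(3*sqrt(2)*b/4)


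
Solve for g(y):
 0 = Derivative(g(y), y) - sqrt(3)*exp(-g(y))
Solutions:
 g(y) = log(C1 + sqrt(3)*y)


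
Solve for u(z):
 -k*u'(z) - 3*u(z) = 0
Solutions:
 u(z) = C1*exp(-3*z/k)


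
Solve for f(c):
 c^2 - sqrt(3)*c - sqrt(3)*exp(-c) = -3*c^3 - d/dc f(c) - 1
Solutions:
 f(c) = C1 - 3*c^4/4 - c^3/3 + sqrt(3)*c^2/2 - c - sqrt(3)*exp(-c)


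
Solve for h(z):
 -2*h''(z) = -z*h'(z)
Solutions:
 h(z) = C1 + C2*erfi(z/2)


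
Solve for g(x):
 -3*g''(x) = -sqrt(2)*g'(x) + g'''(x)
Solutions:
 g(x) = C1 + C2*exp(x*(-3 + sqrt(4*sqrt(2) + 9))/2) + C3*exp(-x*(3 + sqrt(4*sqrt(2) + 9))/2)


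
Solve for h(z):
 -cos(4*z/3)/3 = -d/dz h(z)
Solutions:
 h(z) = C1 + sin(4*z/3)/4


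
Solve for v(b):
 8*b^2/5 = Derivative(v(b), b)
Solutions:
 v(b) = C1 + 8*b^3/15


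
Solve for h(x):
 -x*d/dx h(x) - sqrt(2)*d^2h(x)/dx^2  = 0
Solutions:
 h(x) = C1 + C2*erf(2^(1/4)*x/2)


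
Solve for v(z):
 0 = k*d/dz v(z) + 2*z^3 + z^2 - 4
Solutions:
 v(z) = C1 - z^4/(2*k) - z^3/(3*k) + 4*z/k


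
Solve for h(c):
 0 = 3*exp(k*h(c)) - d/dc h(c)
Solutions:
 h(c) = Piecewise((log(-1/(C1*k + 3*c*k))/k, Ne(k, 0)), (nan, True))
 h(c) = Piecewise((C1 + 3*c, Eq(k, 0)), (nan, True))


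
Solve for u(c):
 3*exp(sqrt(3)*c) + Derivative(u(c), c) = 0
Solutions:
 u(c) = C1 - sqrt(3)*exp(sqrt(3)*c)


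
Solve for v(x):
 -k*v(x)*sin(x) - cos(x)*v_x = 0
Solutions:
 v(x) = C1*exp(k*log(cos(x)))


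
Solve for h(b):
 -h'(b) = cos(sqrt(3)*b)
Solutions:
 h(b) = C1 - sqrt(3)*sin(sqrt(3)*b)/3


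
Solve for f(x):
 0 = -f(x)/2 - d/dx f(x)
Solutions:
 f(x) = C1*exp(-x/2)


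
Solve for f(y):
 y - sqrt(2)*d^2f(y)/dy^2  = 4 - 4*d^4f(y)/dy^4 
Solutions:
 f(y) = C1 + C2*y + C3*exp(-2^(1/4)*y/2) + C4*exp(2^(1/4)*y/2) + sqrt(2)*y^3/12 - sqrt(2)*y^2


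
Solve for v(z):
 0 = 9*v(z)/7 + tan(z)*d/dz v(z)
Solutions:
 v(z) = C1/sin(z)^(9/7)


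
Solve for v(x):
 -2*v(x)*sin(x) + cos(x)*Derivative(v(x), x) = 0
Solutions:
 v(x) = C1/cos(x)^2


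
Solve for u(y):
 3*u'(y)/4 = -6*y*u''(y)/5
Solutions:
 u(y) = C1 + C2*y^(3/8)


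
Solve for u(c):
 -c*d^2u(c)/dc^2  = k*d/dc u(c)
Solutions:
 u(c) = C1 + c^(1 - re(k))*(C2*sin(log(c)*Abs(im(k))) + C3*cos(log(c)*im(k)))


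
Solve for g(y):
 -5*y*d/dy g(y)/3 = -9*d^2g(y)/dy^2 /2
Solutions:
 g(y) = C1 + C2*erfi(sqrt(15)*y/9)


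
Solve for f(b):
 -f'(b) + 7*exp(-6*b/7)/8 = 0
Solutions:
 f(b) = C1 - 49*exp(-6*b/7)/48


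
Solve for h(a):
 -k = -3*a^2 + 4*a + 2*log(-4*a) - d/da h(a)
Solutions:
 h(a) = C1 - a^3 + 2*a^2 + a*(k - 2 + 4*log(2)) + 2*a*log(-a)


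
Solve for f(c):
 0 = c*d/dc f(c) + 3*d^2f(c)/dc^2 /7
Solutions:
 f(c) = C1 + C2*erf(sqrt(42)*c/6)


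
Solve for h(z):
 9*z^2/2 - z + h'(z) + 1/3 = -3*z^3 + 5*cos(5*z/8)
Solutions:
 h(z) = C1 - 3*z^4/4 - 3*z^3/2 + z^2/2 - z/3 + 8*sin(5*z/8)


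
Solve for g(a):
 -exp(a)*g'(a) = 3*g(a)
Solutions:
 g(a) = C1*exp(3*exp(-a))


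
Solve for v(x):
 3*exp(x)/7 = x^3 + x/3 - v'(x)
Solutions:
 v(x) = C1 + x^4/4 + x^2/6 - 3*exp(x)/7


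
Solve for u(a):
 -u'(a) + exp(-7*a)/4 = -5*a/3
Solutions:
 u(a) = C1 + 5*a^2/6 - exp(-7*a)/28


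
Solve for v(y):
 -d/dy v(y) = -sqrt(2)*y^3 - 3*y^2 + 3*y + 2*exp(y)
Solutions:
 v(y) = C1 + sqrt(2)*y^4/4 + y^3 - 3*y^2/2 - 2*exp(y)


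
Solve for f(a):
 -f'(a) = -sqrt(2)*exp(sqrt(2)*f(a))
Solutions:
 f(a) = sqrt(2)*(2*log(-1/(C1 + sqrt(2)*a)) - log(2))/4


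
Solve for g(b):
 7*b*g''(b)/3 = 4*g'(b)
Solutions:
 g(b) = C1 + C2*b^(19/7)


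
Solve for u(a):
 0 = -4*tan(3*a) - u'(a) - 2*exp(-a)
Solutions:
 u(a) = C1 - 2*log(tan(3*a)^2 + 1)/3 + 2*exp(-a)


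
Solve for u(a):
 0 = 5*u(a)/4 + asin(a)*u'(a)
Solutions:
 u(a) = C1*exp(-5*Integral(1/asin(a), a)/4)


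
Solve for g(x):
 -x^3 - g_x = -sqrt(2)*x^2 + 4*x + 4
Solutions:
 g(x) = C1 - x^4/4 + sqrt(2)*x^3/3 - 2*x^2 - 4*x


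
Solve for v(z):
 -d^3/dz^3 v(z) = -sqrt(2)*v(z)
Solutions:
 v(z) = C3*exp(2^(1/6)*z) + (C1*sin(2^(1/6)*sqrt(3)*z/2) + C2*cos(2^(1/6)*sqrt(3)*z/2))*exp(-2^(1/6)*z/2)


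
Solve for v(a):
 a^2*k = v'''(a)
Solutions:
 v(a) = C1 + C2*a + C3*a^2 + a^5*k/60


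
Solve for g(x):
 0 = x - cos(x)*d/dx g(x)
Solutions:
 g(x) = C1 + Integral(x/cos(x), x)


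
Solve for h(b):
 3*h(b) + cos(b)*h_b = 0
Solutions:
 h(b) = C1*(sin(b) - 1)^(3/2)/(sin(b) + 1)^(3/2)


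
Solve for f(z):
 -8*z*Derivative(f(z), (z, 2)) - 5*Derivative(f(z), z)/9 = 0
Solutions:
 f(z) = C1 + C2*z^(67/72)


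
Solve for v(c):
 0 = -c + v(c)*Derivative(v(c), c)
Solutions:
 v(c) = -sqrt(C1 + c^2)
 v(c) = sqrt(C1 + c^2)


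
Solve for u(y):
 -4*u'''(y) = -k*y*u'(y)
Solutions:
 u(y) = C1 + Integral(C2*airyai(2^(1/3)*k^(1/3)*y/2) + C3*airybi(2^(1/3)*k^(1/3)*y/2), y)


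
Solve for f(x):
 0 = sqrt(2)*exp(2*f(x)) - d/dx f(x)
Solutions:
 f(x) = log(-sqrt(-1/(C1 + sqrt(2)*x))) - log(2)/2
 f(x) = log(-1/(C1 + sqrt(2)*x))/2 - log(2)/2


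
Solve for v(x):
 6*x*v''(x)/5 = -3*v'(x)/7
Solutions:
 v(x) = C1 + C2*x^(9/14)


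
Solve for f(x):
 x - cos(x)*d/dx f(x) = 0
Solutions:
 f(x) = C1 + Integral(x/cos(x), x)


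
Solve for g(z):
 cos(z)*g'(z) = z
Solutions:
 g(z) = C1 + Integral(z/cos(z), z)


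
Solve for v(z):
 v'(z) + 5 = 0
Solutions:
 v(z) = C1 - 5*z


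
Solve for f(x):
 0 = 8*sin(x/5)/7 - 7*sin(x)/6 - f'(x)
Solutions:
 f(x) = C1 - 40*cos(x/5)/7 + 7*cos(x)/6


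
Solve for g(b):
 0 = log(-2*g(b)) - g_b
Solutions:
 -Integral(1/(log(-_y) + log(2)), (_y, g(b))) = C1 - b


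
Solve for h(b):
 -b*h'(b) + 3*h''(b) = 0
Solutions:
 h(b) = C1 + C2*erfi(sqrt(6)*b/6)


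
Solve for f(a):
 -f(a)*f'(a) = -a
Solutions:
 f(a) = -sqrt(C1 + a^2)
 f(a) = sqrt(C1 + a^2)


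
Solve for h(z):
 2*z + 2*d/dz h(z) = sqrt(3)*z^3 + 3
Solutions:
 h(z) = C1 + sqrt(3)*z^4/8 - z^2/2 + 3*z/2


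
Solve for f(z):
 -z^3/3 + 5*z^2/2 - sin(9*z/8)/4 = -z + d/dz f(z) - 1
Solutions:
 f(z) = C1 - z^4/12 + 5*z^3/6 + z^2/2 + z + 2*cos(9*z/8)/9


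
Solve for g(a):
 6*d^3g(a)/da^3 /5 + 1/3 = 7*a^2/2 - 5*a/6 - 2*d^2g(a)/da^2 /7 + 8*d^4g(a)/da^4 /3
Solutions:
 g(a) = C1 + C2*a + C3*exp(a*(63 - sqrt(12369))/280) + C4*exp(a*(63 + sqrt(12369))/280) + 49*a^4/48 - 6349*a^3/360 + 67193*a^2/200


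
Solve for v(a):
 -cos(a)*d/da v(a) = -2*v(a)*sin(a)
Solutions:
 v(a) = C1/cos(a)^2


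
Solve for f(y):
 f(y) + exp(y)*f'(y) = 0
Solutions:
 f(y) = C1*exp(exp(-y))


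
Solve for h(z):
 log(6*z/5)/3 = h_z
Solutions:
 h(z) = C1 + z*log(z)/3 - z*log(5)/3 - z/3 + z*log(6)/3


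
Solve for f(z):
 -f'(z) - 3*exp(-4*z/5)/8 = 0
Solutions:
 f(z) = C1 + 15*exp(-4*z/5)/32


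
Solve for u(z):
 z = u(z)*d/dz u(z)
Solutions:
 u(z) = -sqrt(C1 + z^2)
 u(z) = sqrt(C1 + z^2)


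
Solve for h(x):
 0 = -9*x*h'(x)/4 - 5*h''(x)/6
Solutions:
 h(x) = C1 + C2*erf(3*sqrt(15)*x/10)


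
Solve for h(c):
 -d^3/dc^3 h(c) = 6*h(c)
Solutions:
 h(c) = C3*exp(-6^(1/3)*c) + (C1*sin(2^(1/3)*3^(5/6)*c/2) + C2*cos(2^(1/3)*3^(5/6)*c/2))*exp(6^(1/3)*c/2)


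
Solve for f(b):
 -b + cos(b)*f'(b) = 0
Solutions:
 f(b) = C1 + Integral(b/cos(b), b)


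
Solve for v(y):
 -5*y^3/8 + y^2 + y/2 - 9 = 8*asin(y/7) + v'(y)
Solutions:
 v(y) = C1 - 5*y^4/32 + y^3/3 + y^2/4 - 8*y*asin(y/7) - 9*y - 8*sqrt(49 - y^2)


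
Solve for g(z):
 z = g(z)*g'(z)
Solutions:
 g(z) = -sqrt(C1 + z^2)
 g(z) = sqrt(C1 + z^2)


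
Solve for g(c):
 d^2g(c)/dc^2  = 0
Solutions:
 g(c) = C1 + C2*c


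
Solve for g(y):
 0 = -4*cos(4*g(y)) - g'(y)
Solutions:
 g(y) = -asin((C1 + exp(32*y))/(C1 - exp(32*y)))/4 + pi/4
 g(y) = asin((C1 + exp(32*y))/(C1 - exp(32*y)))/4


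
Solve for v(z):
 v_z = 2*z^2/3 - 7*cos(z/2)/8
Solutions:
 v(z) = C1 + 2*z^3/9 - 7*sin(z/2)/4


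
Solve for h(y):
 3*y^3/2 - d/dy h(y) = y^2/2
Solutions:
 h(y) = C1 + 3*y^4/8 - y^3/6


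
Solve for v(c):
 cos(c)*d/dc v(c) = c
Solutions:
 v(c) = C1 + Integral(c/cos(c), c)


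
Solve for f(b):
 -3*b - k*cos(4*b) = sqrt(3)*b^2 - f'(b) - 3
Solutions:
 f(b) = C1 + sqrt(3)*b^3/3 + 3*b^2/2 - 3*b + k*sin(4*b)/4


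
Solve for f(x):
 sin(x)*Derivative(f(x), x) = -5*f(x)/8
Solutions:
 f(x) = C1*(cos(x) + 1)^(5/16)/(cos(x) - 1)^(5/16)


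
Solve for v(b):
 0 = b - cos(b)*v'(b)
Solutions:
 v(b) = C1 + Integral(b/cos(b), b)


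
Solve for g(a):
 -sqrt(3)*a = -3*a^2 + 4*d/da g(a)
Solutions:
 g(a) = C1 + a^3/4 - sqrt(3)*a^2/8


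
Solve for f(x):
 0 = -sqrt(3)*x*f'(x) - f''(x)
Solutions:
 f(x) = C1 + C2*erf(sqrt(2)*3^(1/4)*x/2)


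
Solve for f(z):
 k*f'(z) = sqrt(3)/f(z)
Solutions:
 f(z) = -sqrt(C1 + 2*sqrt(3)*z/k)
 f(z) = sqrt(C1 + 2*sqrt(3)*z/k)


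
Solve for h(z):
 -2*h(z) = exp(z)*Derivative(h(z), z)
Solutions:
 h(z) = C1*exp(2*exp(-z))


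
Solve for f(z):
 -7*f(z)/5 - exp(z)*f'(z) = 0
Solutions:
 f(z) = C1*exp(7*exp(-z)/5)


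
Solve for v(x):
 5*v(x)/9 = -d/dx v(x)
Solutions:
 v(x) = C1*exp(-5*x/9)


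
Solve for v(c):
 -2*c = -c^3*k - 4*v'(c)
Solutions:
 v(c) = C1 - c^4*k/16 + c^2/4
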